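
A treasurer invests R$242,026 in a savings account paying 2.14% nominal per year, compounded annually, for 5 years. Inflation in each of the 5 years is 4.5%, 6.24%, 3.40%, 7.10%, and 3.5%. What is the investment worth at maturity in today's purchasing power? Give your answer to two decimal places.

Nominal value at maturity: R$242,026 × (1 + 2.14%)^5 ≈ R$269,055.14.
Price-level factor over 5 years: 1.045 × 1.0624 × 1.0340 × 1.0710 × 1.035 ≈ 1.2724909780.
The maturity value deflated by that factor is the answer in today's purchasing power.

R$211,439.72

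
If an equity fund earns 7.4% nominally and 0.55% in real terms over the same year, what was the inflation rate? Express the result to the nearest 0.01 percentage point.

From (1+r_nom) = (1+r_real)(1+π), we get 1+π = (1 + 7.4%)/(1 + 0.55%) = 1.074/1.0055 ≈ 1.06813.
So π ≈ 6.8125%.

6.81%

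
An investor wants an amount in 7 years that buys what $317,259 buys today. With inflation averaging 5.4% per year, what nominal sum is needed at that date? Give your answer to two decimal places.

$458,456.60

Cumulative price-level factor: (1+5.4%)^7 ≈ 1.4450546643.
The nominal amount required is $317,259 scaled up by that factor.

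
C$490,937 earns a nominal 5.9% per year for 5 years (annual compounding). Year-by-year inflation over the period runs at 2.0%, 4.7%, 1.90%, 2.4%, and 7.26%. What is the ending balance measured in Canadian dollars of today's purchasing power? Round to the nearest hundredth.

C$547,074.89

Nominal value at maturity: C$490,937 × (1 + 5.9%)^5 ≈ C$653,891.31.
Price-level factor over 5 years: 1.020 × 1.047 × 1.0190 × 1.024 × 1.0726 ≈ 1.1952500945.
The maturity value deflated by that factor is the answer in today's purchasing power.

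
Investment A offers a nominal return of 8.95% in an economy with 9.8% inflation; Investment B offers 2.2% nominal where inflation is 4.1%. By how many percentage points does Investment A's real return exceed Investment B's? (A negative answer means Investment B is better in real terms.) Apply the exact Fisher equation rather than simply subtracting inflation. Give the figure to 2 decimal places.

1.05

Investment A real return: 1.0895/1.098 − 1 = -0.774%.
Investment B real return: 1.022/1.041 − 1 = -1.825%.
Difference: -0.774 − (-1.825) = 1.051 pp.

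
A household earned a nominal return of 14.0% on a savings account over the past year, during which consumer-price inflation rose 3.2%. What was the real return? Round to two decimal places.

10.47%

Real return via the Fisher equation: (1 + 14.0%)/(1 + 3.2%) − 1 = 1.140/1.032 − 1 ≈ 0.10465.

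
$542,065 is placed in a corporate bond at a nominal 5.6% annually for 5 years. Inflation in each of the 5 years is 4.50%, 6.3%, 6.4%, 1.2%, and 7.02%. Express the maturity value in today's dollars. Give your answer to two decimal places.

Nominal value at maturity: $542,065 × (1 + 5.6%)^5 ≈ $711,821.26.
Price-level factor over 5 years: 1.0450 × 1.063 × 1.064 × 1.012 × 1.0702 ≈ 1.2800786143.
Dividing the nominal maturity value by the price-level factor gives the value in today's money.

$556,076.21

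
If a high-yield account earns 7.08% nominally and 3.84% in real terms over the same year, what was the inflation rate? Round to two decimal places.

From (1+r_nom) = (1+r_real)(1+π), we get 1+π = (1 + 7.08%)/(1 + 3.84%) = 1.0708/1.0384 ≈ 1.03120.
So π ≈ 3.1202%.

3.12%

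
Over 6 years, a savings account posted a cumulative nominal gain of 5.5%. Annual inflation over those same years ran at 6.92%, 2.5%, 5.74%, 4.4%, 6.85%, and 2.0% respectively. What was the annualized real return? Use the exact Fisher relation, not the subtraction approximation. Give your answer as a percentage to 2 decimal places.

-3.65%

Cumulative inflation factor: 1.0692 × 1.025 × 1.0574 × 1.044 × 1.0685 × 1.020 ≈ 1.31855.
Nominal growth factor: 1.05500. Real growth factor = 1.05500 / 1.31855 ≈ 0.80012.
Annualized: 0.80012^(1/6) − 1 ≈ -0.03648.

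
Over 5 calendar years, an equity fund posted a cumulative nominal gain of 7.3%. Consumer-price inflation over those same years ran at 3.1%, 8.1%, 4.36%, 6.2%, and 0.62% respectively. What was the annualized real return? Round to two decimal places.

Cumulative inflation factor: 1.031 × 1.081 × 1.0436 × 1.062 × 1.0062 ≈ 1.24287.
Nominal growth factor: 1.07300. Real growth factor = 1.07300 / 1.24287 ≈ 0.86332.
Annualized: 0.86332^(1/5) − 1 ≈ -0.02897.

-2.90%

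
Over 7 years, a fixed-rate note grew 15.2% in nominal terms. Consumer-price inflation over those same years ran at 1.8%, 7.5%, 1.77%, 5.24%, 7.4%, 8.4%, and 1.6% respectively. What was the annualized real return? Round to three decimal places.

-2.611%

Cumulative inflation factor: 1.018 × 1.075 × 1.0177 × 1.0524 × 1.074 × 1.084 × 1.016 ≈ 1.38639.
Nominal growth factor: 1.15200. Real growth factor = 1.15200 / 1.38639 ≈ 0.83094.
Annualized: 0.83094^(1/7) − 1 ≈ -0.02611.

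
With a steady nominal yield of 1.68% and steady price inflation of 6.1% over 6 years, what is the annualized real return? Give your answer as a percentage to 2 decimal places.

-4.17%

With constant rates the annual real return is the same each year: (1+1.68%)/(1+6.1%) − 1 = -0.04166.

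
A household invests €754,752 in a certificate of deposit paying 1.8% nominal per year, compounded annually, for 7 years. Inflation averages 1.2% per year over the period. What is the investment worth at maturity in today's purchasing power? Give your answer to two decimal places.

Nominal value at maturity: €754,752 × (1 + 1.8%)^7 ≈ €855,142.95.
Price-level factor over 7 years: (1 + 1.2%)^7 ≈ 1.0870852110.
The maturity value deflated by that factor is the answer in today's purchasing power.

€786,638.38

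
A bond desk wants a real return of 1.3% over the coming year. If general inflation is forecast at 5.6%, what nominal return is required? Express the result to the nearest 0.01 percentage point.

6.97%

By the Fisher equation, 1 + r_nom = (1 + 1.3%)(1 + 5.6%) = 1.013 × 1.056 = 1.069728.
So r_nom = 6.9728%.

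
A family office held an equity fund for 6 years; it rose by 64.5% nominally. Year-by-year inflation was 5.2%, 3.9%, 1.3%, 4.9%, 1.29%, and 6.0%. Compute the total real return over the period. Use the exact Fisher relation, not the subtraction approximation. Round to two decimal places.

31.91%

Cumulative inflation factor: 1.052 × 1.039 × 1.013 × 1.049 × 1.0129 × 1.060 ≈ 1.24706.
Nominal growth factor: 1.64500. Real growth factor = 1.64500 / 1.24706 ≈ 1.31910.
Total real return ≈ 31.9099%.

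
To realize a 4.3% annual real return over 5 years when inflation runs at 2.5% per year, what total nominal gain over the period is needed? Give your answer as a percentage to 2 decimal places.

Required annual nominal rate: (1+4.3%)(1+2.5%) − 1 = 6.9075%.
Cumulative over 5 years: (1 + 0.069075)^5 − 1 ≈ 0.39650.

39.65%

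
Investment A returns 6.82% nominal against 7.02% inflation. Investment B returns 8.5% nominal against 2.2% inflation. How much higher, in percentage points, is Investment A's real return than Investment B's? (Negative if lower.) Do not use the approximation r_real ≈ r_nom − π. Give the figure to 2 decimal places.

Investment A real return: 1.0682/1.0702 − 1 = -0.187%.
Investment B real return: 1.085/1.022 − 1 = 6.164%.
Difference: -0.187 − 6.164 = -6.351 pp.

-6.35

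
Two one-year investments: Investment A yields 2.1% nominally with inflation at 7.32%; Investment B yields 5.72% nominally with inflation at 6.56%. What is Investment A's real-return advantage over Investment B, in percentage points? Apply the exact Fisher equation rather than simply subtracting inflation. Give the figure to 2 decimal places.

Investment A real return: 1.021/1.0732 − 1 = -4.864%.
Investment B real return: 1.0572/1.0656 − 1 = -0.788%.
Difference: -4.864 − (-0.788) = -4.076 pp.

-4.08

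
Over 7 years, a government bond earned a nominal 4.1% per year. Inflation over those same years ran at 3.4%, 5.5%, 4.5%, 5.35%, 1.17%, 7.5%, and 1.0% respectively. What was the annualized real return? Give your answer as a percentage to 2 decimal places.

0.06%

Cumulative inflation factor: 1.034 × 1.055 × 1.045 × 1.0535 × 1.0117 × 1.075 × 1.010 ≈ 1.31918.
Nominal growth factor: 1.32481. Real growth factor = 1.32481 / 1.31918 ≈ 1.00427.
Annualized: 1.00427^(1/7) − 1 ≈ 0.00061.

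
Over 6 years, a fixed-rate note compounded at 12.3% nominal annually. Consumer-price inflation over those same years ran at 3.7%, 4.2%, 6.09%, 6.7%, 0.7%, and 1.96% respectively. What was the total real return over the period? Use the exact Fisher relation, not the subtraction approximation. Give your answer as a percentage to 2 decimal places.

59.71%

Cumulative inflation factor: 1.037 × 1.042 × 1.0609 × 1.067 × 1.007 × 1.0196 ≈ 1.25587.
Nominal growth factor: 2.00576. Real growth factor = 2.00576 / 1.25587 ≈ 1.59711.
Total real return ≈ 59.7107%.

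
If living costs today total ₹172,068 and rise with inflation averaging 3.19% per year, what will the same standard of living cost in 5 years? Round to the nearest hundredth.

₹201,320.58

Cumulative price-level factor: (1+3.19%)^5 ≈ 1.1700059283.
The nominal amount required is ₹172,068 scaled up by that factor.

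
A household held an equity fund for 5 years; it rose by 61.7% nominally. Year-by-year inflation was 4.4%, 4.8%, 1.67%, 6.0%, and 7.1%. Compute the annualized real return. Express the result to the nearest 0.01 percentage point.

5.07%

Cumulative inflation factor: 1.044 × 1.048 × 1.0167 × 1.060 × 1.071 ≈ 1.26284.
Nominal growth factor: 1.61700. Real growth factor = 1.61700 / 1.26284 ≈ 1.28044.
Annualized: 1.28044^(1/5) − 1 ≈ 0.05068.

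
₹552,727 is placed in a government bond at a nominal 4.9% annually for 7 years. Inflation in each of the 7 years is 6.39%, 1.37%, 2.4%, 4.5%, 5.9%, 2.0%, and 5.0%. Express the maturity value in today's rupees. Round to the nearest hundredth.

Nominal value at maturity: ₹552,727 × (1 + 4.9%)^7 ≈ ₹772,572.24.
Price-level factor over 7 years: 1.0639 × 1.0137 × 1.024 × 1.045 × 1.059 × 1.020 × 1.050 ≈ 1.3089164729.
Dividing the nominal maturity value by the price-level factor gives the value in today's money.

₹590,238.00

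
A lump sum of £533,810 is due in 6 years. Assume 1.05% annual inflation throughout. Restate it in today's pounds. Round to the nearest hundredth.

£501,382.07

Price-level factor over 6 years: (1 + 1.05%)^6 ≈ 1.0646770856.
Purchasing power today: £533,810 divided by that factor.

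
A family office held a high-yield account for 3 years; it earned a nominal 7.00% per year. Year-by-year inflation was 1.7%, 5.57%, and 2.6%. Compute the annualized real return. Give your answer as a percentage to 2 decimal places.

Cumulative inflation factor: 1.017 × 1.0557 × 1.026 ≈ 1.10156.
Nominal growth factor: 1.22504. Real growth factor = 1.22504 / 1.10156 ≈ 1.11210.
Annualized: 1.11210^(1/3) − 1 ≈ 0.03605.

3.61%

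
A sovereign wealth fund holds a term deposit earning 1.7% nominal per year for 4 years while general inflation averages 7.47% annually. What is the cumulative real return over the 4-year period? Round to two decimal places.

The annual real rate is (1+1.7%)/(1+7.47%) − 1 = -5.3689%.
Compounded over 4 years: (1 + -0.053689)^4 − 1 ≈ -0.19807.

-19.81%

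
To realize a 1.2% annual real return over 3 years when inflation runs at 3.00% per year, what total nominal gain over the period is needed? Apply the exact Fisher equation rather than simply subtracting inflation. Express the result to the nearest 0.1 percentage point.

Required annual nominal rate: (1+1.2%)(1+3.00%) − 1 = 4.236%.
Cumulative over 3 years: (1 + 0.04236)^3 − 1 ≈ 0.13254.

13.3%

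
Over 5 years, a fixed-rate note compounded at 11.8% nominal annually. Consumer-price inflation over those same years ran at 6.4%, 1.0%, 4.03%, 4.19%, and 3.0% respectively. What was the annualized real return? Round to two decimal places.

7.80%

Cumulative inflation factor: 1.064 × 1.010 × 1.0403 × 1.0419 × 1.030 ≈ 1.19973.
Nominal growth factor: 1.74666. Real growth factor = 1.74666 / 1.19973 ≈ 1.45588.
Annualized: 1.45588^(1/5) − 1 ≈ 0.07802.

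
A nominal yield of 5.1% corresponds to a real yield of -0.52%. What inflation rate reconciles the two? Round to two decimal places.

5.65%

From (1+r_nom) = (1+r_real)(1+π), we get 1+π = (1 + 5.1%)/(1 − 0.52%) = 1.051/0.9948 ≈ 1.05649.
So π ≈ 5.6494%.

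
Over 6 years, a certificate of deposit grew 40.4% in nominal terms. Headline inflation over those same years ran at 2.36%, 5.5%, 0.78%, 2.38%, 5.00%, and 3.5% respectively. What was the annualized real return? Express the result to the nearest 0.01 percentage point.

2.50%

Cumulative inflation factor: 1.0236 × 1.055 × 1.0078 × 1.0238 × 1.0500 × 1.035 ≈ 1.21088.
Nominal growth factor: 1.40400. Real growth factor = 1.40400 / 1.21088 ≈ 1.15949.
Annualized: 1.15949^(1/6) − 1 ≈ 0.02497.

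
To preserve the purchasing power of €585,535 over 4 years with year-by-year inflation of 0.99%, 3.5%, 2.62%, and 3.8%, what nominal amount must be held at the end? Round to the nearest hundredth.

€651,929.97

Cumulative price-level factor: 1.0099 × 1.035 × 1.0262 × 1.038 ≈ 1.1133919727.
The nominal amount required is €585,535 scaled up by that factor.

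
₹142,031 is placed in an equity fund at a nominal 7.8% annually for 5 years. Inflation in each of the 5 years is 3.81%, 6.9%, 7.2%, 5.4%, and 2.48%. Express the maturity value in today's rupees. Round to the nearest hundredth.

₹160,910.93

Nominal value at maturity: ₹142,031 × (1 + 7.8%)^5 ≈ ₹206,764.96.
Price-level factor over 5 years: 1.0381 × 1.069 × 1.072 × 1.054 × 1.0248 ≈ 1.2849653277.
The maturity value deflated by that factor is the answer in today's purchasing power.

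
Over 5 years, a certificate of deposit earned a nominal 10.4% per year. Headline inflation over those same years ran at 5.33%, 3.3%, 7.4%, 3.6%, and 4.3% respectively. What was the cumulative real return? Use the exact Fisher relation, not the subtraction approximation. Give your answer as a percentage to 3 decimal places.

Cumulative inflation factor: 1.0533 × 1.033 × 1.074 × 1.036 × 1.043 ≈ 1.26270.
Nominal growth factor: 1.64001. Real growth factor = 1.64001 / 1.26270 ≈ 1.29881.
Total real return ≈ 29.8807%.

29.881%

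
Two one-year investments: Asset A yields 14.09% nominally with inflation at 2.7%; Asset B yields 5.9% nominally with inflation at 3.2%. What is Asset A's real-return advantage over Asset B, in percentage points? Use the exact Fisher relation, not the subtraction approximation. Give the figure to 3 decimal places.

Asset A real return: 1.1409/1.027 − 1 = 11.0906%.
Asset B real return: 1.059/1.032 − 1 = 2.6163%.
Difference: 11.0906 − 2.6163 = 8.4743 pp.

8.474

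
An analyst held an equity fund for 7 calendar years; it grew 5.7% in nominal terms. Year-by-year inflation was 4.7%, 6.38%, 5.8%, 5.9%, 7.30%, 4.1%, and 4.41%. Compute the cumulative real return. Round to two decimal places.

Cumulative inflation factor: 1.047 × 1.0638 × 1.058 × 1.059 × 1.0730 × 1.041 × 1.0441 ≈ 1.45539.
Nominal growth factor: 1.05700. Real growth factor = 1.05700 / 1.45539 ≈ 0.72626.
Total real return ≈ -27.3737%.

-27.37%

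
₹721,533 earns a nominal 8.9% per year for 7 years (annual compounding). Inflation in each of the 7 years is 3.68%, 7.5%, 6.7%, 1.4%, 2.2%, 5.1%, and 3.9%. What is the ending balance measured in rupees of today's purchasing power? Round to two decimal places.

₹973,814.80

Nominal value at maturity: ₹721,533 × (1 + 8.9%)^7 ≈ ₹1,310,543.25.
Price-level factor over 7 years: 1.0368 × 1.075 × 1.067 × 1.014 × 1.022 × 1.051 × 1.039 ≈ 1.3457828408.
The maturity value deflated by that factor is the answer in today's purchasing power.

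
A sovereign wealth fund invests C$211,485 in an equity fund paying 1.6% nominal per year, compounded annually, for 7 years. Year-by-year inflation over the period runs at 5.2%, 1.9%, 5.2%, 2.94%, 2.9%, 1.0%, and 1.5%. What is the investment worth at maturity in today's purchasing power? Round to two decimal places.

C$192,993.60

Nominal value at maturity: C$211,485 × (1 + 1.6%)^7 ≈ C$236,339.07.
Price-level factor over 7 years: 1.052 × 1.019 × 1.052 × 1.0294 × 1.029 × 1.010 × 1.015 ≈ 1.2245953848.
The maturity value deflated by that factor is the answer in today's purchasing power.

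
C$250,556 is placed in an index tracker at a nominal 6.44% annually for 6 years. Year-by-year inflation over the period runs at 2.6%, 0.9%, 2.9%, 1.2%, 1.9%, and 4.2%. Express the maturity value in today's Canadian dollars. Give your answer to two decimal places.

C$318,315.43

Nominal value at maturity: C$250,556 × (1 + 6.44%)^6 ≈ C$364,362.78.
Price-level factor over 6 years: 1.026 × 1.009 × 1.029 × 1.012 × 1.019 × 1.042 ≈ 1.1446595006.
Dividing the nominal maturity value by the price-level factor gives the value in today's money.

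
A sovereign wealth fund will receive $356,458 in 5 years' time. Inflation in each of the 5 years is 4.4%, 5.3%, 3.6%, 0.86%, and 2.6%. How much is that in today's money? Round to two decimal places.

$302,449.88

Price-level factor over 5 years: 1.044 × 1.053 × 1.036 × 1.0086 × 1.026 ≈ 1.1785688270.
Purchasing power today: $356,458 divided by that factor.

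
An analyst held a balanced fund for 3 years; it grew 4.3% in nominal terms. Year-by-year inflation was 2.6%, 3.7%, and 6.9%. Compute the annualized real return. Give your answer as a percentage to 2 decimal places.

-2.85%

Cumulative inflation factor: 1.026 × 1.037 × 1.069 ≈ 1.13738.
Nominal growth factor: 1.04300. Real growth factor = 1.04300 / 1.13738 ≈ 0.91702.
Annualized: 0.91702^(1/3) − 1 ≈ -0.02846.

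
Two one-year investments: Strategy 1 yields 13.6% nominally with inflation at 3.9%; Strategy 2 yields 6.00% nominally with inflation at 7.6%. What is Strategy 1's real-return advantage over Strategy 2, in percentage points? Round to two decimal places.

Strategy 1 real return: 1.136/1.039 − 1 = 9.336%.
Strategy 2 real return: 1.0600/1.076 − 1 = -1.487%.
Difference: 9.336 − (-1.487) = 10.823 pp.

10.82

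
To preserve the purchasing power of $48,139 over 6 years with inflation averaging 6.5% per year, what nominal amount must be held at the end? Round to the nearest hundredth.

$70,241.65

Cumulative price-level factor: (1+6.5%)^6 ≈ 1.4591422965.
Multiplying $48,139 by the price-level factor gives the future nominal sum.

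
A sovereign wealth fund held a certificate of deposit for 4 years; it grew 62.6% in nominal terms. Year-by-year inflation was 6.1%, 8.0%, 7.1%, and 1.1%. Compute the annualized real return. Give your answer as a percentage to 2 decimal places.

6.99%

Cumulative inflation factor: 1.061 × 1.080 × 1.071 × 1.011 ≈ 1.24074.
Nominal growth factor: 1.62600. Real growth factor = 1.62600 / 1.24074 ≈ 1.31051.
Annualized: 1.31051^(1/4) − 1 ≈ 0.06994.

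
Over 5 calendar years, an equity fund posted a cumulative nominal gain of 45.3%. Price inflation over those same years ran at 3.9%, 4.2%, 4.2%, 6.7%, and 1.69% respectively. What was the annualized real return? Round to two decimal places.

Cumulative inflation factor: 1.039 × 1.042 × 1.042 × 1.067 × 1.0169 ≈ 1.22403.
Nominal growth factor: 1.45300. Real growth factor = 1.45300 / 1.22403 ≈ 1.18706.
Annualized: 1.18706^(1/5) − 1 ≈ 0.03489.

3.49%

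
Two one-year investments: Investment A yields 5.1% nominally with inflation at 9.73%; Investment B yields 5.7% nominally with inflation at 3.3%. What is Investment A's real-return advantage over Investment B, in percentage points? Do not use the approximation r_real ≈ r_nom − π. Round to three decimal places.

-6.543

Investment A real return: 1.051/1.0973 − 1 = -4.2194%.
Investment B real return: 1.057/1.033 − 1 = 2.3233%.
Difference: -4.2194 − 2.3233 = -6.5427 pp.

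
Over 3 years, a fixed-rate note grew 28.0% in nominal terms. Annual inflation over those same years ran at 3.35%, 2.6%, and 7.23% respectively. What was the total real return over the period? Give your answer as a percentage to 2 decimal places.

Cumulative inflation factor: 1.0335 × 1.026 × 1.0723 ≈ 1.13704.
Nominal growth factor: 1.28000. Real growth factor = 1.28000 / 1.13704 ≈ 1.12573.
Total real return ≈ 12.5734%.

12.57%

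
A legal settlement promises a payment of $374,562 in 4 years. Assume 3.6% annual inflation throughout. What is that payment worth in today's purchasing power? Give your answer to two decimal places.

$325,150.70

Price-level factor over 4 years: (1 + 3.6%)^4 ≈ 1.1519643036.
Purchasing power today: $374,562 divided by that factor.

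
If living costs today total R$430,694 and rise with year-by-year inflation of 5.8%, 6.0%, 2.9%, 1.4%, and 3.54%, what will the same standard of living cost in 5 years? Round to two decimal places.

R$521,821.35

Cumulative price-level factor: 1.058 × 1.060 × 1.029 × 1.014 × 1.0354 ≈ 1.2115825881.
The nominal amount required is R$430,694 scaled up by that factor.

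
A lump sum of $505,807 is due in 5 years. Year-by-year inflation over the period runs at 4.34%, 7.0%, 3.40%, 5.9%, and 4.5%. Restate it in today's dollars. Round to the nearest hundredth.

Price-level factor over 5 years: 1.0434 × 1.070 × 1.0340 × 1.059 × 1.045 ≈ 1.2775190925.
Purchasing power today: $505,807 divided by that factor.

$395,929.11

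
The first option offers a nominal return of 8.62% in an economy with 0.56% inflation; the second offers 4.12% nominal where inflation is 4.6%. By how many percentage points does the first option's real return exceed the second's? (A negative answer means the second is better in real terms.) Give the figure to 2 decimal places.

The first option real return: 1.0862/1.0056 − 1 = 8.015%.
The second real return: 1.0412/1.046 − 1 = -0.459%.
Difference: 8.015 − (-0.459) = 8.474 pp.

8.47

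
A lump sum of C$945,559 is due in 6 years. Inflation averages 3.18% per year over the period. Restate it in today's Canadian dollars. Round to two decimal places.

Price-level factor over 6 years: (1 + 3.18%)^6 ≈ 1.2066272839.
Purchasing power today: C$945,559 divided by that factor.

C$783,638.01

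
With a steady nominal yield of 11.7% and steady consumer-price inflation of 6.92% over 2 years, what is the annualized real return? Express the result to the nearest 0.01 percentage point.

With constant rates the annual real return is the same each year: (1+11.7%)/(1+6.92%) − 1 = 0.04471.

4.47%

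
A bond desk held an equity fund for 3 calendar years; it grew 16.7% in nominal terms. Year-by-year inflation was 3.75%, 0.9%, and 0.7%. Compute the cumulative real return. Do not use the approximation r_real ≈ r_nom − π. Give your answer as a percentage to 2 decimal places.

Cumulative inflation factor: 1.0375 × 1.009 × 1.007 ≈ 1.05417.
Nominal growth factor: 1.16700. Real growth factor = 1.16700 / 1.05417 ≈ 1.10704.
Total real return ≈ 10.7037%.

10.70%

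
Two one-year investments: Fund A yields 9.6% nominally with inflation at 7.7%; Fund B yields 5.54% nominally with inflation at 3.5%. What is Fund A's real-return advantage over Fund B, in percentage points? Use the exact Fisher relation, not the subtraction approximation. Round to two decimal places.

-0.21

Fund A real return: 1.096/1.077 − 1 = 1.764%.
Fund B real return: 1.0554/1.035 − 1 = 1.971%.
Difference: 1.764 − 1.971 = -0.207 pp.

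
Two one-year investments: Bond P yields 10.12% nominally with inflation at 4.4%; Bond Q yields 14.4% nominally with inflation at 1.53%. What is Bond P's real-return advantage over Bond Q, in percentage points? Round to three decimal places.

-7.197

Bond P real return: 1.1012/1.044 − 1 = 5.4789%.
Bond Q real return: 1.144/1.0153 − 1 = 12.6761%.
Difference: 5.4789 − 12.6761 = -7.1972 pp.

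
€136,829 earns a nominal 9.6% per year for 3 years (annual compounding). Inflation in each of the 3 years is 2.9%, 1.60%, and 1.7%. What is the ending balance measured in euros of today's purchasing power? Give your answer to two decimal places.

€169,425.89

Nominal value at maturity: €136,829 × (1 + 9.6%)^3 ≈ €180,139.86.
Price-level factor over 3 years: 1.029 × 1.0160 × 1.017 = 1.063236888.
Dividing the nominal maturity value by the price-level factor gives the value in today's money.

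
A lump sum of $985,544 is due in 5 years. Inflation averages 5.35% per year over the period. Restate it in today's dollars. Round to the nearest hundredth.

$759,457.23

Price-level factor over 5 years: (1 + 5.35%)^5 ≈ 1.2976952044.
Purchasing power today: $985,544 divided by that factor.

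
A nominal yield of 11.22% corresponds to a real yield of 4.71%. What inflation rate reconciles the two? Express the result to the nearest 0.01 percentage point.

From (1+r_nom) = (1+r_real)(1+π), we get 1+π = (1 + 11.22%)/(1 + 4.71%) = 1.1122/1.0471 ≈ 1.06217.
So π ≈ 6.2172%.

6.22%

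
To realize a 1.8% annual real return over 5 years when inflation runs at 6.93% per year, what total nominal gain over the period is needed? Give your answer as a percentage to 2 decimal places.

52.84%

Required annual nominal rate: (1+1.8%)(1+6.93%) − 1 = 8.85474%.
Cumulative over 5 years: (1 + 0.0885474)^5 − 1 ≈ 0.52840.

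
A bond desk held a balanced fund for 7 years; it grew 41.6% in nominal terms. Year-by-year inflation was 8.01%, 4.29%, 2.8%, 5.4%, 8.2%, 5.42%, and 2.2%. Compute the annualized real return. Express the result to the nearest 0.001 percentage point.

Cumulative inflation factor: 1.0801 × 1.0429 × 1.028 × 1.054 × 1.082 × 1.0542 × 1.022 ≈ 1.42279.
Nominal growth factor: 1.41600. Real growth factor = 1.41600 / 1.42279 ≈ 0.99523.
Annualized: 0.99523^(1/7) − 1 ≈ -0.00068.

-0.068%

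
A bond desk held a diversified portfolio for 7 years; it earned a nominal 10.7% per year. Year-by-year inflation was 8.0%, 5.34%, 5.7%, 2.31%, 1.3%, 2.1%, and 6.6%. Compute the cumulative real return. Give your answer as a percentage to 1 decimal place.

50.2%

Cumulative inflation factor: 1.080 × 1.0534 × 1.057 × 1.0231 × 1.013 × 1.021 × 1.066 ≈ 1.35645.
Nominal growth factor: 2.03720. Real growth factor = 2.03720 / 1.35645 ≈ 1.50186.
Total real return ≈ 50.1865%.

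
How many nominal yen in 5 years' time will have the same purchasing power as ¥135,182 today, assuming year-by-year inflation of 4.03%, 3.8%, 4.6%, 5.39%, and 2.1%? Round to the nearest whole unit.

¥164,298

Cumulative price-level factor: 1.0403 × 1.038 × 1.046 × 1.0539 × 1.021 ≈ 1.2153819525.
The nominal amount required is ¥135,182 scaled up by that factor.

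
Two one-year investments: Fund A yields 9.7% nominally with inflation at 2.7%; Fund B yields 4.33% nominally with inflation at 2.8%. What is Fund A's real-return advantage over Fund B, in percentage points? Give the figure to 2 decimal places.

5.33

Fund A real return: 1.097/1.027 − 1 = 6.816%.
Fund B real return: 1.0433/1.028 − 1 = 1.488%.
Difference: 6.816 − 1.488 = 5.328 pp.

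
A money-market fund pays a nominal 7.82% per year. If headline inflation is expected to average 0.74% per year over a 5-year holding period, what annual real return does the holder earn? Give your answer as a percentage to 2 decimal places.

With constant rates the annual real return is the same each year: (1+7.82%)/(1+0.74%) − 1 = 0.07028.

7.03%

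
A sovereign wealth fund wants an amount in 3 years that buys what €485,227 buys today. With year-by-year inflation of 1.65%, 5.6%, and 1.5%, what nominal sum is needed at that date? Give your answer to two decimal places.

€528,667.12

Cumulative price-level factor: 1.0165 × 1.056 × 1.015 = 1.08952536.
Multiplying €485,227 by the price-level factor gives the future nominal sum.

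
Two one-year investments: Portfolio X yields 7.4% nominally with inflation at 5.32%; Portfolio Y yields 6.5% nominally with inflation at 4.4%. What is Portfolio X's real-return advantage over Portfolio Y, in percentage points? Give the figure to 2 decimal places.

Portfolio X real return: 1.074/1.0532 − 1 = 1.975%.
Portfolio Y real return: 1.065/1.044 − 1 = 2.011%.
Difference: 1.975 − 2.011 = -0.036 pp.

-0.04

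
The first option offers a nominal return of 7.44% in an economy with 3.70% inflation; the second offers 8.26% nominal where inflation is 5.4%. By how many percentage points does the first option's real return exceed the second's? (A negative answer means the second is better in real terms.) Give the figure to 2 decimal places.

The first option real return: 1.0744/1.0370 − 1 = 3.607%.
The second real return: 1.0826/1.054 − 1 = 2.713%.
Difference: 3.607 − 2.713 = 0.894 pp.

0.89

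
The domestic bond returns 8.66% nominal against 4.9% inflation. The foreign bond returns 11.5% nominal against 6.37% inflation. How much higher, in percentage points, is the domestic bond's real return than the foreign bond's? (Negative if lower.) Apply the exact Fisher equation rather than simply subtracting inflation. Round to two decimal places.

The domestic bond real return: 1.0866/1.049 − 1 = 3.584%.
The foreign bond real return: 1.115/1.0637 − 1 = 4.823%.
Difference: 3.584 − 4.823 = -1.239 pp.

-1.24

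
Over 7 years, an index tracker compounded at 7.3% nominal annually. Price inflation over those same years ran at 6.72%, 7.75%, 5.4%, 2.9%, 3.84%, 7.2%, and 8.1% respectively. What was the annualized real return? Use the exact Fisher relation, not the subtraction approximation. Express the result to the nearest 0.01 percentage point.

Cumulative inflation factor: 1.0672 × 1.0775 × 1.054 × 1.029 × 1.0384 × 1.072 × 1.081 ≈ 1.50074.
Nominal growth factor: 1.63756. Real growth factor = 1.63756 / 1.50074 ≈ 1.09117.
Annualized: 1.09117^(1/7) − 1 ≈ 0.01254.

1.25%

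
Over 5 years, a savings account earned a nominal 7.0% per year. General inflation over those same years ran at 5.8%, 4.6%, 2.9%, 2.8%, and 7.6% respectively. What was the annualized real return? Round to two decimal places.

Cumulative inflation factor: 1.058 × 1.046 × 1.029 × 1.028 × 1.076 ≈ 1.25962.
Nominal growth factor: 1.40255. Real growth factor = 1.40255 / 1.25962 ≈ 1.11348.
Annualized: 1.11348^(1/5) − 1 ≈ 0.02173.

2.17%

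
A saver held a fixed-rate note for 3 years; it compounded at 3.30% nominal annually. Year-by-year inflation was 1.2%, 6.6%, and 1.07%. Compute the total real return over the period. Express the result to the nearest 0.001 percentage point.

1.098%

Cumulative inflation factor: 1.012 × 1.066 × 1.0107 ≈ 1.09034.
Nominal growth factor: 1.10230. Real growth factor = 1.10230 / 1.09034 ≈ 1.01098.
Total real return ≈ 1.0976%.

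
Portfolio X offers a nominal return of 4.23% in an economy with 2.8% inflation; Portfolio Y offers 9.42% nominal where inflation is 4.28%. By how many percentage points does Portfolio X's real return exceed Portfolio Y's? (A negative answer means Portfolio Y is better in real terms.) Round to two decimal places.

-3.54

Portfolio X real return: 1.0423/1.028 − 1 = 1.391%.
Portfolio Y real return: 1.0942/1.0428 − 1 = 4.929%.
Difference: 1.391 − 4.929 = -3.538 pp.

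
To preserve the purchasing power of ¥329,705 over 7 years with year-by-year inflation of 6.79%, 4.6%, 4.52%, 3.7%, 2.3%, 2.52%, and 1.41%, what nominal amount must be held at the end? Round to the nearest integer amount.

Cumulative price-level factor: 1.0679 × 1.046 × 1.0452 × 1.037 × 1.023 × 1.0252 × 1.0141 ≈ 1.2876725640.
Multiplying ¥329,705 by the price-level factor gives the future nominal sum.

¥424,552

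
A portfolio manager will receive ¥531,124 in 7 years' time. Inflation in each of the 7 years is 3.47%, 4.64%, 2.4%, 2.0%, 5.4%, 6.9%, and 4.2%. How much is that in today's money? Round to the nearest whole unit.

¥400,035

Price-level factor over 7 years: 1.0347 × 1.0464 × 1.024 × 1.020 × 1.054 × 1.069 × 1.042 ≈ 1.3276950727.
Purchasing power today: ¥531,124 divided by that factor.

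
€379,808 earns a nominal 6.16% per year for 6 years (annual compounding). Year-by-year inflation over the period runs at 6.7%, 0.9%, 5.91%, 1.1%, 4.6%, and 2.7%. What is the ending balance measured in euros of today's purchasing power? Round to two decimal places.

€439,019.42

Nominal value at maturity: €379,808 × (1 + 6.16%)^6 ≈ €543,662.74.
Price-level factor over 6 years: 1.067 × 1.009 × 1.0591 × 1.011 × 1.046 × 1.027 ≈ 1.2383569259.
The maturity value deflated by that factor is the answer in today's purchasing power.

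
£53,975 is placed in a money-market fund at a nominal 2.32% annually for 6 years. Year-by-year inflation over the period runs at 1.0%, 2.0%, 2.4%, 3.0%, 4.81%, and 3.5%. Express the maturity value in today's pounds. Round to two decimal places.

£52,547.74

Nominal value at maturity: £53,975 × (1 + 2.32%)^6 ≈ £61,937.81.
Price-level factor over 6 years: 1.010 × 1.020 × 1.024 × 1.030 × 1.0481 × 1.035 ≈ 1.1786959673.
Dividing the nominal maturity value by the price-level factor gives the value in today's money.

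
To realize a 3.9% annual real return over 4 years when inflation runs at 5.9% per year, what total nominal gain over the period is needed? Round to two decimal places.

Required annual nominal rate: (1+3.9%)(1+5.9%) − 1 = 10.0301%.
Cumulative over 4 years: (1 + 0.100301)^4 − 1 ≈ 0.46570.

46.57%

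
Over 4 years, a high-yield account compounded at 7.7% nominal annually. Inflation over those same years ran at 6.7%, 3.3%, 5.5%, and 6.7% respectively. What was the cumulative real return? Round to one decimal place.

8.4%

Cumulative inflation factor: 1.067 × 1.033 × 1.055 × 1.067 ≈ 1.24074.
Nominal growth factor: 1.34544. Real growth factor = 1.34544 / 1.24074 ≈ 1.08438.
Total real return ≈ 8.4379%.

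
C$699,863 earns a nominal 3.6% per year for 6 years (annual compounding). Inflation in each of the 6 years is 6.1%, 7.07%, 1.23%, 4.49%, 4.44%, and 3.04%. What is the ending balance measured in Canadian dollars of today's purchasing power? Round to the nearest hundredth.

C$669,162.66

Nominal value at maturity: C$699,863 × (1 + 3.6%)^6 ≈ C$865,309.69.
Price-level factor over 6 years: 1.061 × 1.0707 × 1.0123 × 1.0449 × 1.0444 × 1.0304 ≈ 1.2931230877.
The maturity value deflated by that factor is the answer in today's purchasing power.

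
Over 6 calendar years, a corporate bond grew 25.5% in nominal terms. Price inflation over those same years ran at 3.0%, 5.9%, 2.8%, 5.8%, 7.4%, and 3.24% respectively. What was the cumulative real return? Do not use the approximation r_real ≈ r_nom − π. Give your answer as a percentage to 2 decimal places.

-4.59%

Cumulative inflation factor: 1.030 × 1.059 × 1.028 × 1.058 × 1.074 × 1.0324 ≈ 1.31542.
Nominal growth factor: 1.25500. Real growth factor = 1.25500 / 1.31542 ≈ 0.95407.
Total real return ≈ -4.5932%.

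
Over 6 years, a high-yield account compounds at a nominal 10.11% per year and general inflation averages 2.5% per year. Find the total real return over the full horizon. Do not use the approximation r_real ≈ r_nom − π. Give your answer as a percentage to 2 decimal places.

The annual real rate is (1+10.11%)/(1+2.5%) − 1 = 7.4244%.
Compounded over 6 years: (1 + 0.074244)^6 − 1 ≈ 0.53680.

53.68%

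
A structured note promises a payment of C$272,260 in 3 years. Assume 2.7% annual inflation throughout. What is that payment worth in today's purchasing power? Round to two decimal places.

C$251,346.31

Price-level factor over 3 years: (1 + 2.7%)^3 = 1.083206683.
Purchasing power today: C$272,260 divided by that factor.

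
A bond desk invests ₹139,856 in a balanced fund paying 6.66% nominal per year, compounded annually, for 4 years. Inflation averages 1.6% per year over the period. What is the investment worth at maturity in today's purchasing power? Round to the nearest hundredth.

Nominal value at maturity: ₹139,856 × (1 + 6.66%)^4 ≈ ₹181,003.69.
Price-level factor over 4 years: (1 + 1.6%)^4 ≈ 1.0655524495.
The maturity value deflated by that factor is the answer in today's purchasing power.

₹169,868.40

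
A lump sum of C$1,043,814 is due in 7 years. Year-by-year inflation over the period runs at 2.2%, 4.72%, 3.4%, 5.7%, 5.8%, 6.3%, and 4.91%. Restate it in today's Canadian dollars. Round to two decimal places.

C$756,329.85

Price-level factor over 7 years: 1.022 × 1.0472 × 1.034 × 1.057 × 1.058 × 1.063 × 1.0491 ≈ 1.3801041908.
Purchasing power today: C$1,043,814 divided by that factor.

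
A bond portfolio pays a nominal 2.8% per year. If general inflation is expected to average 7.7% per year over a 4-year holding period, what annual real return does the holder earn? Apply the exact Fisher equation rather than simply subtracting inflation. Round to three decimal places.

With constant rates the annual real return is the same each year: (1+2.8%)/(1+7.7%) − 1 = -0.04550.

-4.550%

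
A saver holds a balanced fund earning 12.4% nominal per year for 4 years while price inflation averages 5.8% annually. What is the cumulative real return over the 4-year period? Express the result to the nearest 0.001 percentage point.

The annual real rate is (1+12.4%)/(1+5.8%) − 1 = 6.2382%.
Compounded over 4 years: (1 + 0.062382)^4 − 1 ≈ 0.27386.

27.386%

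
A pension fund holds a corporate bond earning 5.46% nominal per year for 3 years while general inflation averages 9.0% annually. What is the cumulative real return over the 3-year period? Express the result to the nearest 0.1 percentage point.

The annual real rate is (1+5.46%)/(1+9.0%) − 1 = -3.2477%.
Compounded over 3 years: (1 + -0.032477)^3 − 1 ≈ -0.09430.

-9.4%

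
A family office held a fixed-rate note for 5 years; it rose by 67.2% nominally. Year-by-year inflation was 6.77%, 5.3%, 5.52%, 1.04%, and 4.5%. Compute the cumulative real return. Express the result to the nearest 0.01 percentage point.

Cumulative inflation factor: 1.0677 × 1.053 × 1.0552 × 1.0104 × 1.045 ≈ 1.25263.
Nominal growth factor: 1.67200. Real growth factor = 1.67200 / 1.25263 ≈ 1.33479.
Total real return ≈ 33.4794%.

33.48%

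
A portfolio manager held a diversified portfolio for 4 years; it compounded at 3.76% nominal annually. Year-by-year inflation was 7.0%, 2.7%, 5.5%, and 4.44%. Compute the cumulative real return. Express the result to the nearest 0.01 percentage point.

Cumulative inflation factor: 1.070 × 1.027 × 1.055 × 1.0444 ≈ 1.21080.
Nominal growth factor: 1.15910. Real growth factor = 1.15910 / 1.21080 ≈ 0.95730.
Total real return ≈ -4.2704%.

-4.27%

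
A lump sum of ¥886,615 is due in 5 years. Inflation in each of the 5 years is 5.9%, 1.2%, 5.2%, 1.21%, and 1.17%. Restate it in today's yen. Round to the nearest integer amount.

Price-level factor over 5 years: 1.059 × 1.012 × 1.052 × 1.0121 × 1.0117 ≈ 1.1544294235.
Purchasing power today: ¥886,615 divided by that factor.

¥768,011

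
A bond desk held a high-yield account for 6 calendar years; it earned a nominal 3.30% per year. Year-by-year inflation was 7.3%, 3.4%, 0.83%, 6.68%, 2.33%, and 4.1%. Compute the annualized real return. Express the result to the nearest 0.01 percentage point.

Cumulative inflation factor: 1.073 × 1.034 × 1.0083 × 1.0668 × 1.0233 × 1.041 ≈ 1.27130.
Nominal growth factor: 1.21507. Real growth factor = 1.21507 / 1.27130 ≈ 0.95577.
Annualized: 0.95577^(1/6) − 1 ≈ -0.00751.

-0.75%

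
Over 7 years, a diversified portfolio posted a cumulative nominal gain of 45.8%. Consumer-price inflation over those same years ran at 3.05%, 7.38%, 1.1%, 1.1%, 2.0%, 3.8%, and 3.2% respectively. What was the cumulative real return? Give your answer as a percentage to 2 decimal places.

17.98%

Cumulative inflation factor: 1.0305 × 1.0738 × 1.011 × 1.011 × 1.020 × 1.038 × 1.032 ≈ 1.23581.
Nominal growth factor: 1.45800. Real growth factor = 1.45800 / 1.23581 ≈ 1.17980.
Total real return ≈ 17.9795%.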